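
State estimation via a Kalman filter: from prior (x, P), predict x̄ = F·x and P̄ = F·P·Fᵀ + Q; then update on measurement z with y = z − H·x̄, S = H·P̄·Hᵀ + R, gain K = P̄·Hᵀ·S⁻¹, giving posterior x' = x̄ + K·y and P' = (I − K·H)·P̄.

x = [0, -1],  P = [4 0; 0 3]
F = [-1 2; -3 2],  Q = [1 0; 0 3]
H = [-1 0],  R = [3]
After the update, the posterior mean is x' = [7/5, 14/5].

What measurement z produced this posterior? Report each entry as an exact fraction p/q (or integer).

x̄ = F·x = [-2, -2]
P̄ = F·P·Fᵀ + Q = [17 24; 24 51]
S = H·P̄·Hᵀ + R = [20]
K = P̄·Hᵀ·S⁻¹ = [-17/20; -6/5]
x' − x̄ = [17/5, 24/5] = K·y
y = (KᵀK)⁻¹·Kᵀ·(x' − x̄) = [-4]
z = y + H·x̄ = [-4] + [2] = [-2]

z = [-2]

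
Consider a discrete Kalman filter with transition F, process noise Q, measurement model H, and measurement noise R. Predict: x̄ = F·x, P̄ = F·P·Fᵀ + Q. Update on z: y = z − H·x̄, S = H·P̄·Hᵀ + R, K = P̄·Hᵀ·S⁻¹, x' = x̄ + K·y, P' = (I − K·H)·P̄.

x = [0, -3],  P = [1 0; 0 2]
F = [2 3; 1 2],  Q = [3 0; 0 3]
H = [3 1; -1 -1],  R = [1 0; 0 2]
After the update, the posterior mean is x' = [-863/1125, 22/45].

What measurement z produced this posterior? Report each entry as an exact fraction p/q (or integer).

z = [-2, -1]

x̄ = F·x = [-9, -6]
P̄ = F·P·Fᵀ + Q = [25 14; 14 12]
S = H·P̄·Hᵀ + R = [322 -143; -143 67]
K = P̄·Hᵀ·S⁻¹ = [386/1125 169/1125; -4/45 -26/45]
x' − x̄ = [9262/1125, 292/45] = K·y
y = (KᵀK)⁻¹·Kᵀ·(x' − x̄) = [31, -16]
z = y + H·x̄ = [31, -16] + [-33, 15] = [-2, -1]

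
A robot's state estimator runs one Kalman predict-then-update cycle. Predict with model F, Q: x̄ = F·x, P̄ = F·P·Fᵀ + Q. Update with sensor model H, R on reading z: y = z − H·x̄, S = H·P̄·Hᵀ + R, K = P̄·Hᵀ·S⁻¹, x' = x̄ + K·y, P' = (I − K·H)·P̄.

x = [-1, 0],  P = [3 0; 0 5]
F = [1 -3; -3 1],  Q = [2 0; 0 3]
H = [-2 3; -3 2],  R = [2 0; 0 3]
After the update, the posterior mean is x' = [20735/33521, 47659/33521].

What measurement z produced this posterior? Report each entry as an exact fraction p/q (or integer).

z = [3, 1]

x̄ = F·x = [-1, 3]
P̄ = F·P·Fᵀ + Q = [50 -24; -24 35]
S = H·P̄·Hᵀ + R = [805 822; 822 881]
K = P̄·Hᵀ·S⁻¹ = [11224/33521 -18006/33521; 18069/33521 -11456/33521]
x' − x̄ = [54256/33521, -52904/33521] = K·y
y = (KᵀK)⁻¹·Kᵀ·(x' − x̄) = [-8, -8]
z = y + H·x̄ = [-8, -8] + [11, 9] = [3, 1]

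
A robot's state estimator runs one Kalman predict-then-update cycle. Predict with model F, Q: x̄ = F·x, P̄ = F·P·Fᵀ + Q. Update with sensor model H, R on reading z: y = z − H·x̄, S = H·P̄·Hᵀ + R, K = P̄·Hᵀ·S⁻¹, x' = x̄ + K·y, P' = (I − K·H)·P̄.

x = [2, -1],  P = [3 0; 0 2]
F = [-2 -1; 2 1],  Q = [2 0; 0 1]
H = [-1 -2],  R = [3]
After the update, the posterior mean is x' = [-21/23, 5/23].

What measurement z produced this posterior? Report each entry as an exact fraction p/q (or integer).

z = [1]

x̄ = F·x = [-3, 3]
P̄ = F·P·Fᵀ + Q = [16 -14; -14 15]
S = H·P̄·Hᵀ + R = [23]
K = P̄·Hᵀ·S⁻¹ = [12/23; -16/23]
x' − x̄ = [48/23, -64/23] = K·y
y = (KᵀK)⁻¹·Kᵀ·(x' − x̄) = [4]
z = y + H·x̄ = [4] + [-3] = [1]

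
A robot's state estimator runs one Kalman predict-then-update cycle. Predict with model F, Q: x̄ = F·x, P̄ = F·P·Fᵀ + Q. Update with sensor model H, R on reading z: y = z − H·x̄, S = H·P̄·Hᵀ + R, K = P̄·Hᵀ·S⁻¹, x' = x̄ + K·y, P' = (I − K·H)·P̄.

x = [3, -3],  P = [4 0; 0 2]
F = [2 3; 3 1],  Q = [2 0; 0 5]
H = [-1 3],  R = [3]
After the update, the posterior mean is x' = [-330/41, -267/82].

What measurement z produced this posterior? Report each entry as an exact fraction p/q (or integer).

x̄ = F·x = [-3, 6]
P̄ = F·P·Fᵀ + Q = [36 30; 30 43]
S = H·P̄·Hᵀ + R = [246]
K = P̄·Hᵀ·S⁻¹ = [9/41; 33/82]
x' − x̄ = [-207/41, -759/82] = K·y
y = (KᵀK)⁻¹·Kᵀ·(x' − x̄) = [-23]
z = y + H·x̄ = [-23] + [21] = [-2]

z = [-2]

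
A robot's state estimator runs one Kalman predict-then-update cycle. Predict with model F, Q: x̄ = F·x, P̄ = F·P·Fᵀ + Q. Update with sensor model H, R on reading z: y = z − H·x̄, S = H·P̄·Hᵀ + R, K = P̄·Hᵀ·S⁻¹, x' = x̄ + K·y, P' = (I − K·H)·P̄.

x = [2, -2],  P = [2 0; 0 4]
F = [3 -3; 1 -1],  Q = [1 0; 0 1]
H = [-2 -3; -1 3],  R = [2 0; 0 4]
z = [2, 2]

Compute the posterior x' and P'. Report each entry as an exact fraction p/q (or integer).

x̄ = F·x = [12, 4]
P̄ = F·P·Fᵀ + Q = [55 18; 18 7]
y = z − H·x̄ = [38, 2]
S = H·P̄·Hᵀ + R = [501 -7; -7 14]
K = P̄·Hᵀ·S⁻¹ = [-329/995 -1649/6965; -111/995 1104/6965]
x' = x̄ + K·y = [-7232/6965, 542/6965]
P' = (I − K·H)·P̄ = [3734/6965 -954/6965; -954/6965 1154/6965]

x' = [-7232/6965, 542/6965]
P' = [3734/6965 -954/6965; -954/6965 1154/6965]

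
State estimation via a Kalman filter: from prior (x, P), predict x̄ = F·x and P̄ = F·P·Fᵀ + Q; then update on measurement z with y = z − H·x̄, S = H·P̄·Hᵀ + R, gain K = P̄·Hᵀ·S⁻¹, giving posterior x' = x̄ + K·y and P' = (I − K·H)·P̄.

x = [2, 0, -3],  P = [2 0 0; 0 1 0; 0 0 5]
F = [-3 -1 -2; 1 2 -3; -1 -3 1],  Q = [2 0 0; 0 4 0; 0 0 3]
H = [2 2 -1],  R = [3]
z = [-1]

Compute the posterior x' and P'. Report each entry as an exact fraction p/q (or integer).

x̄ = F·x = [0, 11, -5]
P̄ = F·P·Fᵀ + Q = [41 22 -1; 22 55 -23; -1 -23 19]
y = z − H·x̄ = [-28]
S = H·P̄·Hᵀ + R = [678]
K = P̄·Hᵀ·S⁻¹ = [127/678; 59/226; -67/678]
x' = x̄ + K·y = [-1778/339, 417/113, -757/339]
P' = (I − K·H)·P̄ = [11669/678 -2521/226 7831/678; -2521/226 1987/226 -1245/226; 7831/678 -1245/226 8393/678]

x' = [-1778/339, 417/113, -757/339]
P' = [11669/678 -2521/226 7831/678; -2521/226 1987/226 -1245/226; 7831/678 -1245/226 8393/678]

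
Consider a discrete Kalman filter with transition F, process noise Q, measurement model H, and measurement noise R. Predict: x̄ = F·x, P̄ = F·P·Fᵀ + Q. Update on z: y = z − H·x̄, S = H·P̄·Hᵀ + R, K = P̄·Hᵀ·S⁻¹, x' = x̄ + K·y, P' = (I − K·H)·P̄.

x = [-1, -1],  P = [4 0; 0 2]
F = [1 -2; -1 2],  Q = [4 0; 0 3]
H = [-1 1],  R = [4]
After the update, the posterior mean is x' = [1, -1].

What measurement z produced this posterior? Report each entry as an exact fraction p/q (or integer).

x̄ = F·x = [1, -1]
P̄ = F·P·Fᵀ + Q = [16 -12; -12 15]
S = H·P̄·Hᵀ + R = [59]
K = P̄·Hᵀ·S⁻¹ = [-28/59; 27/59]
x' − x̄ = [0, 0] = K·y
y = (KᵀK)⁻¹·Kᵀ·(x' − x̄) = [0]
z = y + H·x̄ = [0] + [-2] = [-2]

z = [-2]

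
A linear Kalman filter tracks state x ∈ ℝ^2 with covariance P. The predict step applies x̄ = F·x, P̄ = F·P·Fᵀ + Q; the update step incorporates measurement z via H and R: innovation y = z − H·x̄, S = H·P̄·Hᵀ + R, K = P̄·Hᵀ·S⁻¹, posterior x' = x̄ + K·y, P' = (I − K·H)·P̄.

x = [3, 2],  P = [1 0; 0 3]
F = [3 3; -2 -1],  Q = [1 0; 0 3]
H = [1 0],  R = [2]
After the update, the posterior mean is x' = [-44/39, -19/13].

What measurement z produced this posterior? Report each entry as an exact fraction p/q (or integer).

z = [-2]

x̄ = F·x = [15, -8]
P̄ = F·P·Fᵀ + Q = [37 -15; -15 10]
S = H·P̄·Hᵀ + R = [39]
K = P̄·Hᵀ·S⁻¹ = [37/39; -5/13]
x' − x̄ = [-629/39, 85/13] = K·y
y = (KᵀK)⁻¹·Kᵀ·(x' − x̄) = [-17]
z = y + H·x̄ = [-17] + [15] = [-2]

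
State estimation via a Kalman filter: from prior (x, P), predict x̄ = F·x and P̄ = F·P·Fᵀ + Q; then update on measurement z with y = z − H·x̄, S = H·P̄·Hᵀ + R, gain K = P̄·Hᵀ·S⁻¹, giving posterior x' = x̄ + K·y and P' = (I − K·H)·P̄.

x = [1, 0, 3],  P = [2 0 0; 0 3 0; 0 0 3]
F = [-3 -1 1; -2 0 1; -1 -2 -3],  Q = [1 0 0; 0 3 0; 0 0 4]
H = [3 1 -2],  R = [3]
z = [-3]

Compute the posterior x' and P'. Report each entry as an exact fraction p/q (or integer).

x' = [-126/31, -145/62, -181/31]
P' = [334/31 411/124 1089/62; 411/124 2183/496 1727/248; 1089/62 1727/248 3731/124]

x̄ = F·x = [0, 1, -10]
P̄ = F·P·Fᵀ + Q = [25 15 3; 15 14 -5; 3 -5 45]
y = z − H·x̄ = [-24]
S = H·P̄·Hᵀ + R = [496]
K = P̄·Hᵀ·S⁻¹ = [21/124; 69/496; -43/248]
x' = x̄ + K·y = [-126/31, -145/62, -181/31]
P' = (I − K·H)·P̄ = [334/31 411/124 1089/62; 411/124 2183/496 1727/248; 1089/62 1727/248 3731/124]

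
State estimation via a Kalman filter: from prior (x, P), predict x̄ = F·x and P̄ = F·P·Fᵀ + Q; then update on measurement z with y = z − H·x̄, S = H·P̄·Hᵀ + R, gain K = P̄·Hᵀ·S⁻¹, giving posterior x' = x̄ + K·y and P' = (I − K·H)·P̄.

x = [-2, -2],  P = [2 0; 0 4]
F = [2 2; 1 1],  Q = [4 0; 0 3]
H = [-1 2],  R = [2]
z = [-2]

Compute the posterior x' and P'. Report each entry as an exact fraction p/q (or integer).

x' = [-68/9, -14/3]
P' = [244/9 40/3; 40/3 7]

x̄ = F·x = [-8, -4]
P̄ = F·P·Fᵀ + Q = [28 12; 12 9]
y = z − H·x̄ = [-2]
S = H·P̄·Hᵀ + R = [18]
K = P̄·Hᵀ·S⁻¹ = [-2/9; 1/3]
x' = x̄ + K·y = [-68/9, -14/3]
P' = (I − K·H)·P̄ = [244/9 40/3; 40/3 7]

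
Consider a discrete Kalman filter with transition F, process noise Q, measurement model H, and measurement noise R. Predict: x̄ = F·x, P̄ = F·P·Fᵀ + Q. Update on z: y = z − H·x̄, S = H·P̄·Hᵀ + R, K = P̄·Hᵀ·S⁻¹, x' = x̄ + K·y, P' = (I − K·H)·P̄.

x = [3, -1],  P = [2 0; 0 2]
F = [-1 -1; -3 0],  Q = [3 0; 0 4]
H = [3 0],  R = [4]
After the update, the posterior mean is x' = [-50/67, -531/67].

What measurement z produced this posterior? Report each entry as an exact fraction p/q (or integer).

z = [-2]

x̄ = F·x = [-2, -9]
P̄ = F·P·Fᵀ + Q = [7 6; 6 22]
S = H·P̄·Hᵀ + R = [67]
K = P̄·Hᵀ·S⁻¹ = [21/67; 18/67]
x' − x̄ = [84/67, 72/67] = K·y
y = (KᵀK)⁻¹·Kᵀ·(x' − x̄) = [4]
z = y + H·x̄ = [4] + [-6] = [-2]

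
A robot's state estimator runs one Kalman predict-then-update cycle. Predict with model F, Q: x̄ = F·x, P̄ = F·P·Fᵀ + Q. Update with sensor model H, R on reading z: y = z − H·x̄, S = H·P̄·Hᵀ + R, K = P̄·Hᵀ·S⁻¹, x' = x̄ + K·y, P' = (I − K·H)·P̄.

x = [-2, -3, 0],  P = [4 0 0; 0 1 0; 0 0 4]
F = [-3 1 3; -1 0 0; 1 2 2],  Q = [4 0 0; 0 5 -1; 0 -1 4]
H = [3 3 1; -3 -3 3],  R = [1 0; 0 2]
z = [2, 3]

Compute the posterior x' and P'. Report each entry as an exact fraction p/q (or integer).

x' = [329495/217541, -275506/217541, 257928/217541]
P' = [1480287/435082 -725933/217541 27079/435082; -725933/217541 728327/217541 -9032/217541; 27079/435082 -9032/217541 81029/435082]

x̄ = F·x = [3, 2, -8]
P̄ = F·P·Fᵀ + Q = [77 12 14; 12 9 -5; 14 -5 28]
y = z − H·x̄ = [-5, 42]
S = H·P̄·Hᵀ + R = [1073 -852; -852 1082]
K = P̄·Hᵀ·S⁻¹ = [56171/217541 -2013/435082; -1850/217541 -17139/217541; 54037/217541 108021/435082]
x' = x̄ + K·y = [329495/217541, -275506/217541, 257928/217541]
P' = (I − K·H)·P̄ = [1480287/435082 -725933/217541 27079/435082; -725933/217541 728327/217541 -9032/217541; 27079/435082 -9032/217541 81029/435082]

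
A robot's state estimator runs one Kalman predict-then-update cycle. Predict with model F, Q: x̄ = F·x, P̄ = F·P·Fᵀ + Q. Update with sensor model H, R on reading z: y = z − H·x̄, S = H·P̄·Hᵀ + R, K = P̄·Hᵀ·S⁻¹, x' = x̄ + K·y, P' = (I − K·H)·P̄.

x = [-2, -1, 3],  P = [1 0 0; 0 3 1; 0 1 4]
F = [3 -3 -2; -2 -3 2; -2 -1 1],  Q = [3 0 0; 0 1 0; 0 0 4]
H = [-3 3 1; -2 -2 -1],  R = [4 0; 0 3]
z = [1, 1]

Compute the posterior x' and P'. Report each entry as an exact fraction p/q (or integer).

x' = [-225369/493319, -55294/493319, 137346/493319]
P' = [158381/493319 91693/493319 -142056/493319; 91693/493319 395724/493319 -656501/493319; -142056/493319 -656501/493319 1715347/493319]

x̄ = F·x = [-9, 13, 8]
P̄ = F·P·Fᵀ + Q = [67 5 -6; 5 36 16; -6 16 13]
y = z − H·x̄ = [-73, 17]
S = H·P̄·Hᵀ + R = [986 87; 87 508]
K = P̄·Hᵀ·S⁻¹ = [-85530/493319 -4116/17011; 63898/493319 -3659/17011; 43003/493319 -1359/17011]
x' = x̄ + K·y = [-225369/493319, -55294/493319, 137346/493319]
P' = (I − K·H)·P̄ = [158381/493319 91693/493319 -142056/493319; 91693/493319 395724/493319 -656501/493319; -142056/493319 -656501/493319 1715347/493319]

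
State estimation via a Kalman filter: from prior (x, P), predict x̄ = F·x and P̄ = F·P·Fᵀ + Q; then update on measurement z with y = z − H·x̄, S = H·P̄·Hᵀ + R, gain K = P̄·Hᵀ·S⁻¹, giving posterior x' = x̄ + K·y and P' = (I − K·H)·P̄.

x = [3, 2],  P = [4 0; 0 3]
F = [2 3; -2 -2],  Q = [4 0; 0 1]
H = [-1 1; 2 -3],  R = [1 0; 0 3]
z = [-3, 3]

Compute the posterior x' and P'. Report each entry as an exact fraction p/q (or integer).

x̄ = F·x = [12, -10]
P̄ = F·P·Fᵀ + Q = [47 -34; -34 29]
y = z − H·x̄ = [19, -51]
S = H·P̄·Hᵀ + R = [145 -351; -351 860]
K = P̄·Hᵀ·S⁻¹ = [-864/1499 -11/1499; -225/1499 -362/1499]
x' = x̄ + K·y = [2133/1499, -803/1499]
P' = (I − K·H)·P̄ = [2625/1499 1761/1499; 1761/1499 1536/1499]

x' = [2133/1499, -803/1499]
P' = [2625/1499 1761/1499; 1761/1499 1536/1499]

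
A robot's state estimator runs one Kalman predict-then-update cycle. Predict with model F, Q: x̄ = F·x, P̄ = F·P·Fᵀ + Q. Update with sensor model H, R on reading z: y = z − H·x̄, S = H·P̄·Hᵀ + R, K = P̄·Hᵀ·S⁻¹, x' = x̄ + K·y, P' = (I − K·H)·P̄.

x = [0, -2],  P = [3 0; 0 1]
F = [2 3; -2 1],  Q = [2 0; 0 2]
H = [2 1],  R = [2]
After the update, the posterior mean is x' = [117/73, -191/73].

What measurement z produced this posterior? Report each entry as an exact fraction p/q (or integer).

z = [1]

x̄ = F·x = [-6, -2]
P̄ = F·P·Fᵀ + Q = [23 -9; -9 15]
S = H·P̄·Hᵀ + R = [73]
K = P̄·Hᵀ·S⁻¹ = [37/73; -3/73]
x' − x̄ = [555/73, -45/73] = K·y
y = (KᵀK)⁻¹·Kᵀ·(x' − x̄) = [15]
z = y + H·x̄ = [15] + [-14] = [1]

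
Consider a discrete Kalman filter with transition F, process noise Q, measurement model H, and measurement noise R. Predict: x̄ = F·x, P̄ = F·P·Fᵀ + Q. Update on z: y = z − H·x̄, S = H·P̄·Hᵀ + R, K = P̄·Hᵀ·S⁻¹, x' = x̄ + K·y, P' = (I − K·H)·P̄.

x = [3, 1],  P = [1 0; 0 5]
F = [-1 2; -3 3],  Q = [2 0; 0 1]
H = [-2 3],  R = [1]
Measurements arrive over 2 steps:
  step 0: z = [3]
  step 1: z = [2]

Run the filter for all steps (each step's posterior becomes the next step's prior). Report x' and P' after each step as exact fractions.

step 0: x̄ = F·x = [-1, -6]
step 0: P̄ = F·P·Fᵀ + Q = [23 33; 33 55]
step 0: y = z − H·x̄ = [19]
step 0: S = H·P̄·Hᵀ + R = [192]
step 0: K = P̄·Hᵀ·S⁻¹ = [53/192; 33/64]
step 0: x' = x̄ + K·y = [815/192, 243/64]
step 0: P' = (I − K·H)·P̄ = [1607/192 363/64; 363/64 253/64]
step 1: x̄ = F·x = [643/192, -43/32]
step 1: P̄ = F·P·Fᵀ + Q = [671/192 -71/32; -71/32 157/16]
step 1: y = z − H·x̄ = [611/48]
step 1: S = H·P̄·Hᵀ + R = [1559/12]
step 1: K = P̄·Hᵀ·S⁻¹ = [-655/6236; 813/3118]
step 1: x' = x̄ + K·y = [25093/12472, 6159/3118]
step 1: P' = (I − K·H)·P̄ = [25711/12472 2088/1559; 2088/1559 3055/3118]

step 0: x' = [815/192, 243/64], P' = [1607/192 363/64; 363/64 253/64]
step 1: x' = [25093/12472, 6159/3118], P' = [25711/12472 2088/1559; 2088/1559 3055/3118]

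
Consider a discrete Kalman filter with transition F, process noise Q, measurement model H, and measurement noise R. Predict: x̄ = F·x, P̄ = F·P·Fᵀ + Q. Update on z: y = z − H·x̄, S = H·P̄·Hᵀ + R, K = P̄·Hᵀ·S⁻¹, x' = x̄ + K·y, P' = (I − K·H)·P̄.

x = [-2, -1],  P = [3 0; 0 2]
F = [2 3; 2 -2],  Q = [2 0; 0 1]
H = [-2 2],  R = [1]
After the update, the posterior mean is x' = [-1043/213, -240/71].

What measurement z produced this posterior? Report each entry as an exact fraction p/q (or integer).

x̄ = F·x = [-7, -2]
P̄ = F·P·Fᵀ + Q = [32 0; 0 21]
S = H·P̄·Hᵀ + R = [213]
K = P̄·Hᵀ·S⁻¹ = [-64/213; 14/71]
x' − x̄ = [448/213, -98/71] = K·y
y = (KᵀK)⁻¹·Kᵀ·(x' − x̄) = [-7]
z = y + H·x̄ = [-7] + [10] = [3]

z = [3]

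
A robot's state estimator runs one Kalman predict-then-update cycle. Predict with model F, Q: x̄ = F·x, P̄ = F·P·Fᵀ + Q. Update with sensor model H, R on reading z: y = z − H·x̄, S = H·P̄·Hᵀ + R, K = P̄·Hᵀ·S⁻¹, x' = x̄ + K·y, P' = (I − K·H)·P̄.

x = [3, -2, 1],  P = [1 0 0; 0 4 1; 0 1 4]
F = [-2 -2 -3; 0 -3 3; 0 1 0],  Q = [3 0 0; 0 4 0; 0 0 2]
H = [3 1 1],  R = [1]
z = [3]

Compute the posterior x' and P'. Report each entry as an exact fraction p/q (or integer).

x' = [-707/566, 2668/283, -764/283]
P' = [2937/566 -4670/283 361/283; -4670/283 16172/283 -2151/283; 361/283 -2151/283 1050/283]

x̄ = F·x = [-5, 9, -2]
P̄ = F·P·Fᵀ + Q = [71 -9 -11; -9 58 -9; -11 -9 6]
y = z − H·x̄ = [11]
S = H·P̄·Hᵀ + R = [566]
K = P̄·Hᵀ·S⁻¹ = [193/566; 11/283; -18/283]
x' = x̄ + K·y = [-707/566, 2668/283, -764/283]
P' = (I − K·H)·P̄ = [2937/566 -4670/283 361/283; -4670/283 16172/283 -2151/283; 361/283 -2151/283 1050/283]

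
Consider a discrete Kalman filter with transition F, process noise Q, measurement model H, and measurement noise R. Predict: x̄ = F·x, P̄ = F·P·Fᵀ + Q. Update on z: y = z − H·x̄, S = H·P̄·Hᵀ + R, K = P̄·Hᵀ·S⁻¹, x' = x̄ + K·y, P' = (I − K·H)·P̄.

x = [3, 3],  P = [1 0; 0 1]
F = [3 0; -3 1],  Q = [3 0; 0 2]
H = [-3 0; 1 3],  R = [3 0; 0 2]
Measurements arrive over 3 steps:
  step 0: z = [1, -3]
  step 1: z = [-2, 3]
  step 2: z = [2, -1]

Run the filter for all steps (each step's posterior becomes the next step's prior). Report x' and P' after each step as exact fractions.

step 0: x̄ = F·x = [9, -6]
step 0: P̄ = F·P·Fᵀ + Q = [12 -9; -9 12]
step 0: y = z − H·x̄ = [28, 6]
step 0: S = H·P̄·Hᵀ + R = [111 45; 45 68]
step 0: K = P̄·Hᵀ·S⁻¹ = [-591/1841 -15/1841; 207/1841 594/1841]
step 0: x' = x̄ + K·y = [-69/1841, -1686/1841]
step 0: P' = (I − K·H)·P̄ = [591/1841 -207/1841; -207/1841 465/1841]
step 1: x̄ = F·x = [-207/1841, -1479/1841]
step 1: P̄ = F·P·Fᵀ + Q = [10842/1841 -5940/1841; -5940/1841 10708/1841]
step 1: y = z − H·x̄ = [-4303/1841, 10167/1841]
step 1: S = H·P̄·Hᵀ + R = [103101/1841 20934/1841; 20934/1841 75256/1841]
step 1: K = P̄·Hᵀ·S⁻¹ = [-104187/331375 -3489/662750; 35892/331375 105312/331375]
step 1: x' = x̄ + K·y = [393249/662750, 231483/331375]
step 1: P' = (I − K·H)·P̄ = [104187/331375 -35892/331375; -35892/331375 82172/331375]
step 2: x̄ = F·x = [1179747/662750, -716781/662750]
step 2: P̄ = F·P·Fᵀ + Q = [1931808/331375 -1045359/331375; -1045359/331375 1897957/331375]
step 2: y = z − H·x̄ = [4864741/662750, 13993/30125]
step 2: S = H·P̄·Hᵀ + R = [18380397/331375 328437/30125; 328437/30125 1218547/30125]
step 2: K = P̄·Hᵀ·S⁻¹ = [-6705867/21336148 -109479/21336148; 2308275/21336148 74549433/234697628]
step 2: x' = x̄ + K·y = [-22586955/42672296, -65654607/469395256]
step 2: P' = (I − K·H)·P̄ = [6705867/21336148 -2308275/21336148; -2308275/21336148 58163297/234697628]

step 0: x' = [-69/1841, -1686/1841], P' = [591/1841 -207/1841; -207/1841 465/1841]
step 1: x' = [393249/662750, 231483/331375], P' = [104187/331375 -35892/331375; -35892/331375 82172/331375]
step 2: x' = [-22586955/42672296, -65654607/469395256], P' = [6705867/21336148 -2308275/21336148; -2308275/21336148 58163297/234697628]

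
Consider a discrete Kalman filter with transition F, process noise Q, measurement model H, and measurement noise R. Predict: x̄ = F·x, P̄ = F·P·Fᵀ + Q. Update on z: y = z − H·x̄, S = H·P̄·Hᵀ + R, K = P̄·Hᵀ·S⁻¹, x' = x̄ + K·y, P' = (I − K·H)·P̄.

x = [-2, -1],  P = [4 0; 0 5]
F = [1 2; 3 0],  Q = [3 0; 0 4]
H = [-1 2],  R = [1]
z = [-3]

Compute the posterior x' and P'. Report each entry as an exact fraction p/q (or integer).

x̄ = F·x = [-4, -6]
P̄ = F·P·Fᵀ + Q = [27 12; 12 40]
y = z − H·x̄ = [5]
S = H·P̄·Hᵀ + R = [140]
K = P̄·Hᵀ·S⁻¹ = [-3/140; 17/35]
x' = x̄ + K·y = [-115/28, -25/7]
P' = (I − K·H)·P̄ = [3771/140 471/35; 471/35 244/35]

x' = [-115/28, -25/7]
P' = [3771/140 471/35; 471/35 244/35]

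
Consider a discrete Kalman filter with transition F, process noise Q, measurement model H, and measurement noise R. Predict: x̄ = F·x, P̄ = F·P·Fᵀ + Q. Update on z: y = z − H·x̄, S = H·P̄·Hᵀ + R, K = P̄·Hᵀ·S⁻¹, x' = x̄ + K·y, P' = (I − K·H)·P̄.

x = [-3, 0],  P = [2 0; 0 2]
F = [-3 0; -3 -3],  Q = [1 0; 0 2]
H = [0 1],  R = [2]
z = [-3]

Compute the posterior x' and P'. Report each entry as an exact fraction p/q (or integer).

x̄ = F·x = [9, 9]
P̄ = F·P·Fᵀ + Q = [19 18; 18 38]
y = z − H·x̄ = [-12]
S = H·P̄·Hᵀ + R = [40]
K = P̄·Hᵀ·S⁻¹ = [9/20; 19/20]
x' = x̄ + K·y = [18/5, -12/5]
P' = (I − K·H)·P̄ = [109/10 9/10; 9/10 19/10]

x' = [18/5, -12/5]
P' = [109/10 9/10; 9/10 19/10]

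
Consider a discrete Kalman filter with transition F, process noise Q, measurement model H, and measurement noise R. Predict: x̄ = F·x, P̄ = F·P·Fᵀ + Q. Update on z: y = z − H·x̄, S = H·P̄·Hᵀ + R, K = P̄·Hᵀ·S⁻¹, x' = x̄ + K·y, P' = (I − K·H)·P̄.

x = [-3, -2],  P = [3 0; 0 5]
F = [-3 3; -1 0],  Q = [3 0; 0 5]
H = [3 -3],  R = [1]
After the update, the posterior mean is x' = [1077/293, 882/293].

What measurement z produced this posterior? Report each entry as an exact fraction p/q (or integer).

x̄ = F·x = [3, 3]
P̄ = F·P·Fᵀ + Q = [75 9; 9 8]
S = H·P̄·Hᵀ + R = [586]
K = P̄·Hᵀ·S⁻¹ = [99/293; 3/586]
x' − x̄ = [198/293, 3/293] = K·y
y = (KᵀK)⁻¹·Kᵀ·(x' − x̄) = [2]
z = y + H·x̄ = [2] + [0] = [2]

z = [2]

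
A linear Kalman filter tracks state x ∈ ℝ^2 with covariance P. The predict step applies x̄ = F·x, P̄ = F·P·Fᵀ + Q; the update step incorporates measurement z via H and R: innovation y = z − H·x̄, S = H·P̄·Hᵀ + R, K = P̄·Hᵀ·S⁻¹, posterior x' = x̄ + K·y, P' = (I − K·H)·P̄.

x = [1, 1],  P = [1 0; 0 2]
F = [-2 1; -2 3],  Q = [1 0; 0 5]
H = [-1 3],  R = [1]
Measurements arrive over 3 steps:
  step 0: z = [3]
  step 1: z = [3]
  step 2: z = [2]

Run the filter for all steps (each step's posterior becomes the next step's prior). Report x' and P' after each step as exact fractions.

step 0: x̄ = F·x = [-1, 1]
step 0: P̄ = F·P·Fᵀ + Q = [7 10; 10 27]
step 0: y = z − H·x̄ = [-1]
step 0: S = H·P̄·Hᵀ + R = [191]
step 0: K = P̄·Hᵀ·S⁻¹ = [23/191; 71/191]
step 0: x' = x̄ + K·y = [-214/191, 120/191]
step 0: P' = (I − K·H)·P̄ = [808/191 277/191; 277/191 116/191]
step 1: x̄ = F·x = [548/191, 788/191]
step 1: P̄ = F·P·Fᵀ + Q = [2431/191 1364/191; 1364/191 1907/191]
step 1: y = z − H·x̄ = [-1243/191]
step 1: S = H·P̄·Hᵀ + R = [11601/191]
step 1: K = P̄·Hᵀ·S⁻¹ = [1661/11601; 4357/11601]
step 1: x' = x̄ + K·y = [22475/11601, 19507/11601]
step 1: P' = (I − K·H)·P̄ = [133210/11601 44957/11601; 44957/11601 16438/11601]
step 2: x̄ = F·x = [-2827/1289, 13571/11601]
step 2: P̄ = F·P·Fᵀ + Q = [42339/1289 24722/1289; 24722/1289 199303/11601]
step 2: y = z − H·x̄ = [-14318/3867]
step 2: S = H·P̄·Hᵀ + R = [94599/1289]
step 2: K = P̄·Hᵀ·S⁻¹ = [10609/31533; 125137/283797]
step 2: x' = x̄ + K·y = [-325315/94599, -394033/851391]
step 2: P' = (I − K·H)·P̄ = [257932/10511 784405/94599; 784405/94599 2478352/851391]

step 0: x' = [-214/191, 120/191], P' = [808/191 277/191; 277/191 116/191]
step 1: x' = [22475/11601, 19507/11601], P' = [133210/11601 44957/11601; 44957/11601 16438/11601]
step 2: x' = [-325315/94599, -394033/851391], P' = [257932/10511 784405/94599; 784405/94599 2478352/851391]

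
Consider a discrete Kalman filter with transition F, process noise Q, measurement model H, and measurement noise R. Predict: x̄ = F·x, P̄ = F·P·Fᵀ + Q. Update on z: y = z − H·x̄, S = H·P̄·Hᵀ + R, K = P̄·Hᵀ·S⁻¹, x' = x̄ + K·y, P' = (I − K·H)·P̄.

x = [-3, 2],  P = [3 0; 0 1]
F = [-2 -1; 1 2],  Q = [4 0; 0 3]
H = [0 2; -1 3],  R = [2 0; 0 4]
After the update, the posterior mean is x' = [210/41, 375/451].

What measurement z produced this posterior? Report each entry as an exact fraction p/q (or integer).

z = [2, -3]

x̄ = F·x = [4, 1]
P̄ = F·P·Fᵀ + Q = [17 -8; -8 10]
S = H·P̄·Hᵀ + R = [42 76; 76 159]
K = P̄·Hᵀ·S⁻¹ = [26/41 -23/41; 146/451 38/451]
x' − x̄ = [46/41, -76/451] = K·y
y = (KᵀK)⁻¹·Kᵀ·(x' − x̄) = [0, -2]
z = y + H·x̄ = [0, -2] + [2, -1] = [2, -3]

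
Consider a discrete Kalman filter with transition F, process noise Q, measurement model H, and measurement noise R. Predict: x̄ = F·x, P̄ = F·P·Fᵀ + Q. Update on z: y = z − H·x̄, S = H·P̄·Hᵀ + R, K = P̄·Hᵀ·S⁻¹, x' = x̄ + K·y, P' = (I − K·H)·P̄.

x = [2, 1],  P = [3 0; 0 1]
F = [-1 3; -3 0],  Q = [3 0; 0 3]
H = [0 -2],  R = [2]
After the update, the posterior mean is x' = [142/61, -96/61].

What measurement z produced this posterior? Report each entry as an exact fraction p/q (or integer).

z = [3]

x̄ = F·x = [1, -6]
P̄ = F·P·Fᵀ + Q = [15 9; 9 30]
S = H·P̄·Hᵀ + R = [122]
K = P̄·Hᵀ·S⁻¹ = [-9/61; -30/61]
x' − x̄ = [81/61, 270/61] = K·y
y = (KᵀK)⁻¹·Kᵀ·(x' − x̄) = [-9]
z = y + H·x̄ = [-9] + [12] = [3]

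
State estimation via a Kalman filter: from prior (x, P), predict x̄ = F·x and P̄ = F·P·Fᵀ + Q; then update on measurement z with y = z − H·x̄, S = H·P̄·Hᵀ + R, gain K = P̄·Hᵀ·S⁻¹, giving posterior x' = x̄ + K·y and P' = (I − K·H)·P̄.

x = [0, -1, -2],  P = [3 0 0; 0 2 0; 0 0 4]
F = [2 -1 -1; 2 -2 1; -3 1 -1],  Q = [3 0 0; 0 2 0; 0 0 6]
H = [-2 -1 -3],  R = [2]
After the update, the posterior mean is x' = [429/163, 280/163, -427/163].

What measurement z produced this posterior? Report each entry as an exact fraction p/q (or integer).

z = [1]

x̄ = F·x = [3, 0, 1]
P̄ = F·P·Fᵀ + Q = [21 12 -16; 12 26 -26; -16 -26 39]
S = H·P̄·Hᵀ + R = [163]
K = P̄·Hᵀ·S⁻¹ = [-6/163; 28/163; -59/163]
x' − x̄ = [-60/163, 280/163, -590/163] = K·y
y = (KᵀK)⁻¹·Kᵀ·(x' − x̄) = [10]
z = y + H·x̄ = [10] + [-9] = [1]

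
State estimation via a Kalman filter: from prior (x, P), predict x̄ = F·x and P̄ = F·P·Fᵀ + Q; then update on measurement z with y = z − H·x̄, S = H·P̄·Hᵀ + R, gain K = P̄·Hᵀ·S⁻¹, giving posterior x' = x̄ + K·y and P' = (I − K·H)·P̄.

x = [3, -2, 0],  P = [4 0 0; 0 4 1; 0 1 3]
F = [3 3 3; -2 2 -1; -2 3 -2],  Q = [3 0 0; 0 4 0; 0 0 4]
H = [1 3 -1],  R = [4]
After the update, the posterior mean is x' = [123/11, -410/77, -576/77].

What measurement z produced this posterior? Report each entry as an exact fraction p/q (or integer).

x̄ = F·x = [3, -10, -12]
P̄ = F·P·Fᵀ + Q = [120 -6 -3; -6 35 39; -3 39 56]
S = H·P̄·Hᵀ + R = [231]
K = P̄·Hᵀ·S⁻¹ = [5/11; 20/77; 58/231]
x' − x̄ = [90/11, 360/77, 348/77] = K·y
y = (KᵀK)⁻¹·Kᵀ·(x' − x̄) = [18]
z = y + H·x̄ = [18] + [-15] = [3]

z = [3]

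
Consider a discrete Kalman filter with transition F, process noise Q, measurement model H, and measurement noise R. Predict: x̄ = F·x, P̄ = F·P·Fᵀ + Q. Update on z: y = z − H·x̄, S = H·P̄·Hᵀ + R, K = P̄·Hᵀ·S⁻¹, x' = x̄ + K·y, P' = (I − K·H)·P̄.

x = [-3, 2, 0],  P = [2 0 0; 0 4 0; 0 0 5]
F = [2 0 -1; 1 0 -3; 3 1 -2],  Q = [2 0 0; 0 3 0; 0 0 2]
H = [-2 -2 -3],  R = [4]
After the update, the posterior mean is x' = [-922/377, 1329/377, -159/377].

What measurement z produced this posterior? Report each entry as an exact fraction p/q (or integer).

z = [-1]

x̄ = F·x = [-6, -3, -7]
P̄ = F·P·Fᵀ + Q = [15 19 22; 19 50 36; 22 36 44]
S = H·P̄·Hᵀ + R = [1508]
K = P̄·Hᵀ·S⁻¹ = [-67/754; -123/754; -62/377]
x' − x̄ = [1340/377, 2460/377, 2480/377] = K·y
y = (KᵀK)⁻¹·Kᵀ·(x' − x̄) = [-40]
z = y + H·x̄ = [-40] + [39] = [-1]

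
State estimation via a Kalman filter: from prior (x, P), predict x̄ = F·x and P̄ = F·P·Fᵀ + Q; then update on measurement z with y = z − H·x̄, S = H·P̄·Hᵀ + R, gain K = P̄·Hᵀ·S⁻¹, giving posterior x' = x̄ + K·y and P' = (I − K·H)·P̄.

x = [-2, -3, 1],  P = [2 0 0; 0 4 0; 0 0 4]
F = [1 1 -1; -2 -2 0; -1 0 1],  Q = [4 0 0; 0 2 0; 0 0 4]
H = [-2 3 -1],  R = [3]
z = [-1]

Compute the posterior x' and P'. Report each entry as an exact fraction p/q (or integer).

x' = [-74/399, 10/57, 91/57]
P' = [2222/399 128/57 -226/57; 128/57 110/57 32/57; -226/57 32/57 542/57]

x̄ = F·x = [-6, 10, 3]
P̄ = F·P·Fᵀ + Q = [14 -12 -6; -12 26 4; -6 4 10]
y = z − H·x̄ = [-40]
S = H·P̄·Hᵀ + R = [399]
K = P̄·Hᵀ·S⁻¹ = [-58/399; 14/57; 2/57]
x' = x̄ + K·y = [-74/399, 10/57, 91/57]
P' = (I − K·H)·P̄ = [2222/399 128/57 -226/57; 128/57 110/57 32/57; -226/57 32/57 542/57]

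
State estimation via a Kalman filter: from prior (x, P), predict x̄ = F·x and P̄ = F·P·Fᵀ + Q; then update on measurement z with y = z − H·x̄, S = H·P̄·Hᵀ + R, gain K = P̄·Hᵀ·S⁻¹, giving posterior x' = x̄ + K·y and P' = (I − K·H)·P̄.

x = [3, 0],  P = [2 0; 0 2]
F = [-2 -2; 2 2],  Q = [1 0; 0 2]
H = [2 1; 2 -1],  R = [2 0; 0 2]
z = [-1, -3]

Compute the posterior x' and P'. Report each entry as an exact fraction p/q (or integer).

x̄ = F·x = [-6, 6]
P̄ = F·P·Fᵀ + Q = [17 -16; -16 18]
y = z − H·x̄ = [5, 15]
S = H·P̄·Hᵀ + R = [24 50; 50 152]
K = P̄·Hᵀ·S⁻¹ = [59/287 75/287; 93/287 -125/287]
x' = x̄ + K·y = [-302/287, 312/287]
P' = (I − K·H)·P̄ = [67/287 -16/287; -16/287 218/287]

x' = [-302/287, 312/287]
P' = [67/287 -16/287; -16/287 218/287]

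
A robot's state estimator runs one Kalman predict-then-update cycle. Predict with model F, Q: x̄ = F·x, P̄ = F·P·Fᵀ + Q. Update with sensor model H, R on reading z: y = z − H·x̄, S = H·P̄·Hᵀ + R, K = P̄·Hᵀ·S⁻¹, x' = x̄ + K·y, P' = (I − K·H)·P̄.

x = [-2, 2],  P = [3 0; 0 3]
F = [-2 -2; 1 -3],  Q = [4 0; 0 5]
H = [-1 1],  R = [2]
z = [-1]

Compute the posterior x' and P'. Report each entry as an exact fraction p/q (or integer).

x̄ = F·x = [0, -8]
P̄ = F·P·Fᵀ + Q = [28 12; 12 35]
y = z − H·x̄ = [7]
S = H·P̄·Hᵀ + R = [41]
K = P̄·Hᵀ·S⁻¹ = [-16/41; 23/41]
x' = x̄ + K·y = [-112/41, -167/41]
P' = (I − K·H)·P̄ = [892/41 860/41; 860/41 906/41]

x' = [-112/41, -167/41]
P' = [892/41 860/41; 860/41 906/41]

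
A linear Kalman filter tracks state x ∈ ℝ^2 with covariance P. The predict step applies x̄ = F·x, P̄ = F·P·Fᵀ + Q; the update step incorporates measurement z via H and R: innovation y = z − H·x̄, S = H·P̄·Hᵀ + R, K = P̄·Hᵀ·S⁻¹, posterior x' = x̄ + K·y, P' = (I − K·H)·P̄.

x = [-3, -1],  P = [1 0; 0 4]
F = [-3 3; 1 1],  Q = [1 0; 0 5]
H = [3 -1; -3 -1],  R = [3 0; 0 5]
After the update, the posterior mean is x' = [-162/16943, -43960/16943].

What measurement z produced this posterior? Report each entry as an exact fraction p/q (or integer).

z = [2, 2]

x̄ = F·x = [6, -4]
P̄ = F·P·Fᵀ + Q = [46 9; 9 10]
S = H·P̄·Hᵀ + R = [373 -404; -404 483]
K = P̄·Hᵀ·S⁻¹ = [2919/16943 -2715/16943; -6737/16943 -6933/16943]
x' − x̄ = [-101820/16943, 23812/16943] = K·y
y = (KᵀK)⁻¹·Kᵀ·(x' − x̄) = [-20, 16]
z = y + H·x̄ = [-20, 16] + [22, -14] = [2, 2]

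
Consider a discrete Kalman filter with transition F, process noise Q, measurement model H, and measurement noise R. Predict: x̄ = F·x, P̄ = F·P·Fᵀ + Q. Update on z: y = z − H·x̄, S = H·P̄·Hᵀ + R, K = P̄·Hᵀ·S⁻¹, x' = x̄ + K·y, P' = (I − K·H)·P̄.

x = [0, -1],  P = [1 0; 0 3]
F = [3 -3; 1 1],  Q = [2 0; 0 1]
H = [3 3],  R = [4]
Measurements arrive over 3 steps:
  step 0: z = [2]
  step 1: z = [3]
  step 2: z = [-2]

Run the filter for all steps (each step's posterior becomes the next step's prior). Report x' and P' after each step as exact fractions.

step 0: x̄ = F·x = [3, -1]
step 0: P̄ = F·P·Fᵀ + Q = [38 -6; -6 5]
step 0: y = z − H·x̄ = [-4]
step 0: S = H·P̄·Hᵀ + R = [283]
step 0: K = P̄·Hᵀ·S⁻¹ = [96/283; -3/283]
step 0: x' = x̄ + K·y = [465/283, -271/283]
step 0: P' = (I − K·H)·P̄ = [1538/283 -1410/283; -1410/283 1406/283]
step 1: x̄ = F·x = [2208/283, 194/283]
step 1: P̄ = F·P·Fᵀ + Q = [52442/283 396/283; 396/283 407/283]
step 1: y = z − H·x̄ = [-6357/283]
step 1: S = H·P̄·Hᵀ + R = [483901/283]
step 1: K = P̄·Hᵀ·S⁻¹ = [158514/483901; 219/43991]
step 1: x' = x̄ + K·y = [214770/483901, 25237/43991]
step 1: P' = (I − K·H)·P̄ = [883562/483901 -61110/43991; -61110/43991 61402/43991]
step 2: x̄ = F·x = [-188511/483901, 492377/483901]
step 2: P̄ = F·P·Fᵀ + Q = [27098438/483901 624420/483901; 624420/483901 698465/483901]
step 2: y = z − H·x̄ = [-1879400/483901]
step 2: S = H·P̄·Hᵀ + R = [263347291/483901]
step 2: K = P̄·Hᵀ·S⁻¹ = [83168574/263347291; 3968655/263347291]
step 2: x' = x̄ + K·y = [-425605401/263347291, 252546407/263347291]
step 2: P' = (I − K·H)·P̄ = [453168182/263347291 -342276750/263347291; -342276750/263347291 347568290/263347291]

step 0: x' = [465/283, -271/283], P' = [1538/283 -1410/283; -1410/283 1406/283]
step 1: x' = [214770/483901, 25237/43991], P' = [883562/483901 -61110/43991; -61110/43991 61402/43991]
step 2: x' = [-425605401/263347291, 252546407/263347291], P' = [453168182/263347291 -342276750/263347291; -342276750/263347291 347568290/263347291]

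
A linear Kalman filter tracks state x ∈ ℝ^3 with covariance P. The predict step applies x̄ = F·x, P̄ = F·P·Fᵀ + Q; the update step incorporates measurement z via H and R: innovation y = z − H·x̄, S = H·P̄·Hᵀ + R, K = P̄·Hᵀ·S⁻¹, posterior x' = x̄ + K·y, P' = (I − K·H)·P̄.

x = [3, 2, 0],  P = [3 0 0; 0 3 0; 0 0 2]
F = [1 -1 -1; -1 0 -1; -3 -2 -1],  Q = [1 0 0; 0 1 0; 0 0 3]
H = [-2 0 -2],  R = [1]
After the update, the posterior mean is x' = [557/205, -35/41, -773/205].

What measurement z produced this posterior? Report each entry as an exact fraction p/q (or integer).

z = [2]

x̄ = F·x = [1, -3, -13]
P̄ = F·P·Fᵀ + Q = [9 -1 -1; -1 6 11; -1 11 44]
S = H·P̄·Hᵀ + R = [205]
K = P̄·Hᵀ·S⁻¹ = [-16/205; -4/41; -86/205]
x' − x̄ = [352/205, 88/41, 1892/205] = K·y
y = (KᵀK)⁻¹·Kᵀ·(x' − x̄) = [-22]
z = y + H·x̄ = [-22] + [24] = [2]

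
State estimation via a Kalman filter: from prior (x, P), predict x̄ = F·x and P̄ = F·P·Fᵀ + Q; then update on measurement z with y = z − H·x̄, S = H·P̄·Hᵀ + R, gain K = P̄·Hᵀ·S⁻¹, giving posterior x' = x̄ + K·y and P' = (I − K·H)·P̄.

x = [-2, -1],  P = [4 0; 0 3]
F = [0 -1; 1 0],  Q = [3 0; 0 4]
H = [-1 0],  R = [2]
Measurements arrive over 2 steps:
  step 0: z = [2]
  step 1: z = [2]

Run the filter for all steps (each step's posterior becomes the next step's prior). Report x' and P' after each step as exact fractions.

step 0: x' = [-5/4, -2], P' = [3/2 0; 0 8]
step 1: x' = [-18/13, -5/4], P' = [22/13 0; 0 11/2]

step 0: x̄ = F·x = [1, -2]
step 0: P̄ = F·P·Fᵀ + Q = [6 0; 0 8]
step 0: y = z − H·x̄ = [3]
step 0: S = H·P̄·Hᵀ + R = [8]
step 0: K = P̄·Hᵀ·S⁻¹ = [-3/4; 0]
step 0: x' = x̄ + K·y = [-5/4, -2]
step 0: P' = (I − K·H)·P̄ = [3/2 0; 0 8]
step 1: x̄ = F·x = [2, -5/4]
step 1: P̄ = F·P·Fᵀ + Q = [11 0; 0 11/2]
step 1: y = z − H·x̄ = [4]
step 1: S = H·P̄·Hᵀ + R = [13]
step 1: K = P̄·Hᵀ·S⁻¹ = [-11/13; 0]
step 1: x' = x̄ + K·y = [-18/13, -5/4]
step 1: P' = (I − K·H)·P̄ = [22/13 0; 0 11/2]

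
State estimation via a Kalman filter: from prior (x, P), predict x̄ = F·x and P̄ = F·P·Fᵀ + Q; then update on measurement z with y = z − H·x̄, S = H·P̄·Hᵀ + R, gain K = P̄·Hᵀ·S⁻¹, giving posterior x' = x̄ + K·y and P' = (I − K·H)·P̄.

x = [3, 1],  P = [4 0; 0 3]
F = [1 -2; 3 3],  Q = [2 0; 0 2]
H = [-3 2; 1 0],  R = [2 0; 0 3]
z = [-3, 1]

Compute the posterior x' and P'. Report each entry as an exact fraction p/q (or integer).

x' = [901/505, 636/505]
P' = [1143/505 1698/505; 1698/505 2773/505]

x̄ = F·x = [1, 12]
P̄ = F·P·Fᵀ + Q = [18 -6; -6 65]
y = z − H·x̄ = [-24, 0]
S = H·P̄·Hᵀ + R = [496 -66; -66 21]
K = P̄·Hᵀ·S⁻¹ = [-33/1010 381/505; 226/505 566/505]
x' = x̄ + K·y = [901/505, 636/505]
P' = (I − K·H)·P̄ = [1143/505 1698/505; 1698/505 2773/505]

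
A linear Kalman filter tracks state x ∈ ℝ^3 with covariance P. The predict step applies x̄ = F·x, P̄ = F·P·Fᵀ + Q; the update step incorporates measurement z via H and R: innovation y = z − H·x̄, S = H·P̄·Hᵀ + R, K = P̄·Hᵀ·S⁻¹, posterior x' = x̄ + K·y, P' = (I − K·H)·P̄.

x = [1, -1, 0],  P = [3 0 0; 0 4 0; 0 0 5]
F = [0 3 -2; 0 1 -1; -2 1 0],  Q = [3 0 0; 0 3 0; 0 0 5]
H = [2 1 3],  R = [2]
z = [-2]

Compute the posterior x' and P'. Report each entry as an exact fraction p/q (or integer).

x' = [379/695, 257/695, -811/695]
P' = [10029/695 3322/695 -7676/695; 3322/695 3716/695 -3408/695; -7676/695 -3408/695 6314/695]

x̄ = F·x = [-3, -1, -3]
P̄ = F·P·Fᵀ + Q = [59 22 12; 22 12 4; 12 4 21]
y = z − H·x̄ = [14]
S = H·P̄·Hᵀ + R = [695]
K = P̄·Hᵀ·S⁻¹ = [176/695; 68/695; 91/695]
x' = x̄ + K·y = [379/695, 257/695, -811/695]
P' = (I − K·H)·P̄ = [10029/695 3322/695 -7676/695; 3322/695 3716/695 -3408/695; -7676/695 -3408/695 6314/695]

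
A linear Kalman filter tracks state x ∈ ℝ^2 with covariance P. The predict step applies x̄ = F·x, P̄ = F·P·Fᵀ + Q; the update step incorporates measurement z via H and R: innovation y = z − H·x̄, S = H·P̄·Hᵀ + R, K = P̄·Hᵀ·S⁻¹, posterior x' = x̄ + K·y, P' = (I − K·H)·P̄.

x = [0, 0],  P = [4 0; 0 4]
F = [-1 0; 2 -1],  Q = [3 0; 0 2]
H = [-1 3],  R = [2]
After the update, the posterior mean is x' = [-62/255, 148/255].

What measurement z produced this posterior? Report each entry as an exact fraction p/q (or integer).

x̄ = F·x = [0, 0]
P̄ = F·P·Fᵀ + Q = [7 -8; -8 22]
S = H·P̄·Hᵀ + R = [255]
K = P̄·Hᵀ·S⁻¹ = [-31/255; 74/255]
x' − x̄ = [-62/255, 148/255] = K·y
y = (KᵀK)⁻¹·Kᵀ·(x' − x̄) = [2]
z = y + H·x̄ = [2] + [0] = [2]

z = [2]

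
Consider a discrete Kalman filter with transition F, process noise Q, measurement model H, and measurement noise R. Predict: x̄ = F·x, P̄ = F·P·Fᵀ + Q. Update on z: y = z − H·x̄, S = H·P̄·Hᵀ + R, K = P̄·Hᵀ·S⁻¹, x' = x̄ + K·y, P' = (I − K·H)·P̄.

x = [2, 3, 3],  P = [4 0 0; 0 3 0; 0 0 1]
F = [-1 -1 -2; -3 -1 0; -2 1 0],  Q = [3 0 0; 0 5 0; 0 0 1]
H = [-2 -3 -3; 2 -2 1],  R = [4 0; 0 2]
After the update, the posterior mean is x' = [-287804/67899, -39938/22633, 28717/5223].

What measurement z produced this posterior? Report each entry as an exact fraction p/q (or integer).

z = [-3, 1]

x̄ = F·x = [-11, -9, -1]
P̄ = F·P·Fᵀ + Q = [14 15 5; 15 44 21; 5 21 20]
S = H·P̄·Hᵀ + R = [1254 141; 141 70]
K = P̄·Hᵀ·S⁻¹ = [-6583/67899 5390/22633; -3511/22633 -4891/22633; -586/5223 95/1741]
x' − x̄ = [459085/67899, 163759/22633, 33940/5223] = K·y
y = (KᵀK)⁻¹·Kᵀ·(x' − x̄) = [-55, 6]
z = y + H·x̄ = [-55, 6] + [52, -5] = [-3, 1]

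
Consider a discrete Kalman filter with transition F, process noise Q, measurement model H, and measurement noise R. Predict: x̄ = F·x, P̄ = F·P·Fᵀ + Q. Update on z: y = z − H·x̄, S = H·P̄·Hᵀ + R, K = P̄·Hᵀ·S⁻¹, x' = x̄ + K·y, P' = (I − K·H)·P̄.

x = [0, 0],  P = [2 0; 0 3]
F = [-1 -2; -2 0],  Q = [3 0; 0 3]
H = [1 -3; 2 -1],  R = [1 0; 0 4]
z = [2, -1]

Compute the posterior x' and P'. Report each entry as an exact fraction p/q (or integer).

x' = [-853/942, -2252/2355]
P' = [1279/942 241/471; 241/471 706/2355]

x̄ = F·x = [0, 0]
P̄ = F·P·Fᵀ + Q = [17 4; 4 11]
y = z − H·x̄ = [2, -1]
S = H·P̄·Hᵀ + R = [93 39; 39 67]
K = P̄·Hᵀ·S⁻¹ = [-167/942 173/314; -913/2355 142/785]
x' = x̄ + K·y = [-853/942, -2252/2355]
P' = (I − K·H)·P̄ = [1279/942 241/471; 241/471 706/2355]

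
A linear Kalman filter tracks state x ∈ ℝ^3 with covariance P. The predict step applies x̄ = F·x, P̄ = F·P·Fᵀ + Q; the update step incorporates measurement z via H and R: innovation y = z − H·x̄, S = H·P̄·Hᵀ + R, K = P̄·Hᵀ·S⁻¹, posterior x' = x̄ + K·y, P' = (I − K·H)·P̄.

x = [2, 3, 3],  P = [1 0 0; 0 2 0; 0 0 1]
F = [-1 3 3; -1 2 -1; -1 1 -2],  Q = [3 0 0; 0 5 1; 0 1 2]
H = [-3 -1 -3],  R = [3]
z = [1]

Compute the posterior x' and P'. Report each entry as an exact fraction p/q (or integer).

x̄ = F·x = [16, 1, -5]
P̄ = F·P·Fᵀ + Q = [31 10 1; 10 15 8; 1 8 9]
y = z − H·x̄ = [35]
S = H·P̄·Hᵀ + R = [504]
K = P̄·Hᵀ·S⁻¹ = [-53/252; -23/168; -19/252]
x' = x̄ + K·y = [311/36, -91/24, -275/36]
P' = (I − K·H)·P̄ = [1097/126 -379/84 -881/126; -379/84 311/56 235/84; -881/126 235/84 773/126]

x' = [311/36, -91/24, -275/36]
P' = [1097/126 -379/84 -881/126; -379/84 311/56 235/84; -881/126 235/84 773/126]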